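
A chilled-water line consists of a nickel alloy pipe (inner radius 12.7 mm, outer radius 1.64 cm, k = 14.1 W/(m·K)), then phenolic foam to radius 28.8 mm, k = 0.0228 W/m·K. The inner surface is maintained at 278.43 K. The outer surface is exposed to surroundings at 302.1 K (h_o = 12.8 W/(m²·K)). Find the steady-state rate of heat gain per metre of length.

Resistance network (inner→outer):
  R'_nickel alloy = ln(0.0164/0.0127)/(2πk) = 0.2557/(2π·14.1) = 0.002886 m·K/W
  R'_phenolic foam = ln(0.0288/0.0164)/(2πk) = 0.5631/(2π·0.0228) = 3.931 m·K/W
  R'_conv,out = 1/(2πr h) = 1/(2π·0.0288·12.8) = 0.4317 m·K/W
ΣR = 0.002886 + 3.931 + 0.4317 = 4.366 m·K/W
Q' = ΔT/ΣR = (278.43 K − 302.1 K)/4.366 = -5.42 W/m
(Negative Q' ⇒ heat flows inward; heat gain = 5.42 W/m.)

Q' = 5.42 W/m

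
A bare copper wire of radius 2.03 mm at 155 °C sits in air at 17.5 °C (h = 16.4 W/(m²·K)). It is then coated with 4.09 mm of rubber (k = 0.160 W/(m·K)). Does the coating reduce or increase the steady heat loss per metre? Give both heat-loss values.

Critical radius for a cylinder: r_cr = k/h = 0.00976 m = 0.976 cm.
Outer radius after coating: r₂ = 0.00203 + 0.00409 = 0.00612 m.
Since r₁ < r_cr and r₂ ≤ r_cr, the coating moves toward the maximum at r_cr — heat loss rises.
Bare: R = 1/(2πr₁h) = 4.781 m·K/W; Q = 137.5/4.781 = 28.8 W/m.
Coated: R = R_cond + R_conv = 2.683 m·K/W; Q = 137.5/2.683 = 51.2 W/m.

increases: 28.8 → 51.2 W/m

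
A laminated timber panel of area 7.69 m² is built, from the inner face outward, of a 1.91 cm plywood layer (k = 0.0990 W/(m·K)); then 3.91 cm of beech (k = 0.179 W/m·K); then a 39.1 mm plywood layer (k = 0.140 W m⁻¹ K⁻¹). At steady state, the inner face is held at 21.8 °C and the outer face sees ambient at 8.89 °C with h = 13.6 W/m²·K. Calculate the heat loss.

Series thermal resistances, inner to outer:
  R_plywood = L/(kA) = 0.0191/(0.0990·7.69) = 0.02509 K/W
  R_beech = L/(kA) = 0.0391/(0.179·7.69) = 0.02841 K/W
  R_plywood = L/(kA) = 0.0391/(0.140·7.69) = 0.03632 K/W
  R_conv,out = 1/(hA) = 1/(13.6·7.69) = 0.009562 K/W
ΣR = 0.02509 + 0.02841 + 0.03632 + 0.009562 = 0.09938 K/W
Q = ΔT/ΣR = (21.8 °C − 8.89 °C)/0.09938 = 130 W

Q = 130 W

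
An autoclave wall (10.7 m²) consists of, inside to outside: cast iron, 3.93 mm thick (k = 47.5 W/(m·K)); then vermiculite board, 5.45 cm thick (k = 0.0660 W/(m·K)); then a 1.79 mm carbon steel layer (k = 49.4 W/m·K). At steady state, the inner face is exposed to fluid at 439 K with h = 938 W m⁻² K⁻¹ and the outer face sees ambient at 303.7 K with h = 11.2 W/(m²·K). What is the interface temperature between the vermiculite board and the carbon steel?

Resistance network (inner→outer):
  R_conv,in = 1/(hA) = 1/(938·10.7) = 9.964×10^-5 K/W
  R_cast iron = L/(kA) = 0.00393/(47.5·10.7) = 7.732×10^-6 K/W
  R_vermiculite board = L/(kA) = 0.0545/(0.0660·10.7) = 0.07717 K/W
  R_carbon steel = L/(kA) = 0.00179/(49.4·10.7) = 3.386×10^-6 K/W
  R_conv,out = 1/(hA) = 1/(11.2·10.7) = 0.008344 K/W
ΣR = 9.964×10^-5 + 7.732×10^-6 + 0.07717 + 3.386×10^-6 + 0.008344 = 0.08562 K/W
Q = ΔT/ΣR = (439 K − 303.7 K)/0.08562 = 1580 W
From the inner boundary to the vermiculite board/carbon steel interface, ΣR_partial = 0.07728 K/W.
T_interface = T_in − Q·ΣR_partial = 439 K − (1580)(0.07728) = 316.9 K

T = 316.9 K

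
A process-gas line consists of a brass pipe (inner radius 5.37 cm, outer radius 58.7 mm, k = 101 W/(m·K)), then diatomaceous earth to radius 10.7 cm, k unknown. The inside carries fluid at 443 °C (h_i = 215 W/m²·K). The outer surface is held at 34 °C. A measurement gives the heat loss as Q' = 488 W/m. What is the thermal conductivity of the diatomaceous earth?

k = 0.116 W/m·K

ΣR = ΔT/Q' = |443 − 34|/488 = 0.8381 m·K/W
Known resistances:
  R'_conv,in = 1/(2πr h) = 1/(2π·0.0537·215) = 0.01379 m·K/W
  R'_brass = ln(0.0587/0.0537)/(2πk) = 0.08903/(2π·101) = 1.403×10^-4 m·K/W
R_diatomaceous earth = ΣR − ΣR_known = 0.8381 − 0.01393 = 0.8242 m·K/W
ln(r₂/r₁)/(2πk) = 0.8242 ⇒ k = 0.6004/(2π·0.8242) = 0.116 W/m·K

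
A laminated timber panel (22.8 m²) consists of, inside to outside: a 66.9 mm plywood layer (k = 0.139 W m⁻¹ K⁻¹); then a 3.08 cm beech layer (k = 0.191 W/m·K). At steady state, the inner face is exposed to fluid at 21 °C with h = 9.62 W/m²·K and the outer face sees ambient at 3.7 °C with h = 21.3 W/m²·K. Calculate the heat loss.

Treat each layer as a resistance in series:
  R_conv,in = 1/(hA) = 1/(9.62·22.8) = 0.004559 K/W
  R_plywood = L/(kA) = 0.0669/(0.139·22.8) = 0.02111 K/W
  R_beech = L/(kA) = 0.0308/(0.191·22.8) = 0.007073 K/W
  R_conv,out = 1/(hA) = 1/(21.3·22.8) = 0.002059 K/W
ΣR = 0.004559 + 0.02111 + 0.007073 + 0.002059 = 0.03480 K/W
Q = ΔT/ΣR = (21 °C − 3.7 °C)/0.03480 = 497 W

Q = 497 W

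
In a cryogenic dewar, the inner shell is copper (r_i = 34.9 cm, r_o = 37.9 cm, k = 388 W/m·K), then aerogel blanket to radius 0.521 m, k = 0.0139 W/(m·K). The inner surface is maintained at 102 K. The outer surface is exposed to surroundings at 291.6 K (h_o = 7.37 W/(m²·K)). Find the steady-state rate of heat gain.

Resistance network (inner→outer):
  R_copper = (1/0.349 − 1/0.379)/(4πk) = 0.2268/(4π·388) = 4.652×10^-5 K/W
  R_aerogel blanket = (1/0.379 − 1/0.521)/(4πk) = 0.7191/(4π·0.0139) = 4.117 K/W
  R_conv,out = 1/(4πr²h) = 1/(4π·0.521²·7.37) = 0.03978 K/W
ΣR = 4.652×10^-5 + 4.117 + 0.03978 = 4.157 K/W
Q = ΔT/ΣR = (102 K − 291.6 K)/4.157 = -45.6 W
(Negative Q ⇒ heat flows inward; heat gain = 45.6 W.)

Q = 45.6 W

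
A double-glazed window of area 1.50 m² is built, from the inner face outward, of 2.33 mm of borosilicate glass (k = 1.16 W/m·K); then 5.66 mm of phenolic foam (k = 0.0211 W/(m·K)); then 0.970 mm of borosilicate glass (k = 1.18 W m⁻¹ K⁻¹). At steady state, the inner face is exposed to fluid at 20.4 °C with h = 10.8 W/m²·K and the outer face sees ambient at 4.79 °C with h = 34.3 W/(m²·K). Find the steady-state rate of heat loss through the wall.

Resistance network (inner→outer):
  R_conv,in = 1/(hA) = 1/(10.8·1.50) = 0.06173 K/W
  R_borosilicate glass = L/(kA) = 0.00233/(1.16·1.50) = 0.001339 K/W
  R_phenolic foam = L/(kA) = 0.00566/(0.0211·1.50) = 0.1788 K/W
  R_borosilicate glass = L/(kA) = 9.70×10^-4/(1.18·1.50) = 5.480×10^-4 K/W
  R_conv,out = 1/(hA) = 1/(34.3·1.50) = 0.01944 K/W
ΣR = 0.06173 + 0.001339 + 0.1788 + 5.480×10^-4 + 0.01944 = 0.2619 K/W
Q = ΔT/ΣR = (20.4 °C − 4.79 °C)/0.2619 = 59.6 W

Q = 59.6 W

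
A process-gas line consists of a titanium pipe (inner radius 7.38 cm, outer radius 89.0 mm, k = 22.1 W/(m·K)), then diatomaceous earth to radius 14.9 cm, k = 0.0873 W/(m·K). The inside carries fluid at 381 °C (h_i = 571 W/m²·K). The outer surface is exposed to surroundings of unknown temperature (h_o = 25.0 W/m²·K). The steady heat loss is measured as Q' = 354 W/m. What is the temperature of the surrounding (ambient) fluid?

T_out = 31.5 °C

Sum the resistances:
  R'_conv,in = 1/(2πr h) = 1/(2π·0.0738·571) = 0.003777 m·K/W
  R'_titanium = ln(0.0890/0.0738)/(2πk) = 0.1873/(2π·22.1) = 0.001349 m·K/W
  R'_diatomaceous earth = ln(0.149/0.0890)/(2πk) = 0.5153/(2π·0.0873) = 0.9395 m·K/W
  R'_conv,out = 1/(2πr h) = 1/(2π·0.149·25.0) = 0.04273 m·K/W
ΣR = 0.9873 m·K/W
ΔT = Q'·ΣR = 354 × 0.9873 = 349.5 K
Heat flows outward, so T_out = T_in − ΔT = 381 − 349.5 = 31.5 °C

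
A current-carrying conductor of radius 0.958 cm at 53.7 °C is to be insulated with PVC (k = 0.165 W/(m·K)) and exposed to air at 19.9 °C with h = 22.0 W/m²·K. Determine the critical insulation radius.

For a cylinder, r_cr = k_ins/h = 0.165/22.0 = 0.00750 m = 0.750 cm

r_cr = 0.750 cm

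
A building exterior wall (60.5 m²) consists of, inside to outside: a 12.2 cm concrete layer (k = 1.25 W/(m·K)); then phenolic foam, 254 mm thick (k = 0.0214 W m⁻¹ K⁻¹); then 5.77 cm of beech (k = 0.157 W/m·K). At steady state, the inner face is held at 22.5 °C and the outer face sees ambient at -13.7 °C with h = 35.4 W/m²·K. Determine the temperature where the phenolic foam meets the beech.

T = -12.5 °C

Resistance network (inner→outer):
  R_concrete = L/(kA) = 0.122/(1.25·60.5) = 0.001613 K/W
  R_phenolic foam = L/(kA) = 0.254/(0.0214·60.5) = 0.1962 K/W
  R_beech = L/(kA) = 0.0577/(0.157·60.5) = 0.006075 K/W
  R_conv,out = 1/(hA) = 1/(35.4·60.5) = 4.669×10^-4 K/W
ΣR = 0.001613 + 0.1962 + 0.006075 + 4.669×10^-4 = 0.2044 K/W
Q = ΔT/ΣR = (22.5 °C − -13.7 °C)/0.2044 = 177.1 W
From the inner boundary to the phenolic foam/beech interface, ΣR_partial = 0.1978 K/W.
T_interface = T_in − Q·ΣR_partial = 22.5 °C − (177.1)(0.1978) = -12.5 °C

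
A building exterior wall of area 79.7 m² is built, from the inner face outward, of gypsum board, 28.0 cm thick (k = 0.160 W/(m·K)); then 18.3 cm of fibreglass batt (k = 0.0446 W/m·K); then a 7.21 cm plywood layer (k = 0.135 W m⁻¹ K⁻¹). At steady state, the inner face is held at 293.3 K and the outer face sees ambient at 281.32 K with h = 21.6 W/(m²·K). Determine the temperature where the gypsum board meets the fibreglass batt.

T = 290.0 K

Series thermal resistances, inner to outer:
  R_gypsum board = L/(kA) = 0.280/(0.160·79.7) = 0.02196 K/W
  R_fibreglass batt = L/(kA) = 0.183/(0.0446·79.7) = 0.05148 K/W
  R_plywood = L/(kA) = 0.0721/(0.135·79.7) = 0.006701 K/W
  R_conv,out = 1/(hA) = 1/(21.6·79.7) = 5.809×10^-4 K/W
ΣR = 0.02196 + 0.05148 + 0.006701 + 5.809×10^-4 = 0.08072 K/W
Q = ΔT/ΣR = (293.3 K − 281.32 K)/0.08072 = 148.4 W
From the inner boundary to the gypsum board/fibreglass batt interface, ΣR_partial = 0.02196 K/W.
T_interface = T_in − Q·ΣR_partial = 293.3 K − (148.4)(0.02196) = 290.0 K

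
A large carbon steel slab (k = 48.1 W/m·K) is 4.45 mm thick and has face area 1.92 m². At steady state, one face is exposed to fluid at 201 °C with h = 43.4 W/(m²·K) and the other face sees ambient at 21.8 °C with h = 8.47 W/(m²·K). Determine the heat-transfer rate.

Treat each layer as a resistance in series:
  R_conv,in = 1/(hA) = 1/(43.4·1.92) = 0.01200 K/W
  R_carbon steel = L/(kA) = 0.00445/(48.1·1.92) = 4.819×10^-5 K/W
  R_conv,out = 1/(hA) = 1/(8.47·1.92) = 0.06149 K/W
ΣR = 0.01200 + 4.819×10^-5 + 0.06149 = 0.07354 K/W
Q = ΔT/ΣR = (201 °C − 21.8 °C)/0.07354 = 2440 W

Q = 2440 W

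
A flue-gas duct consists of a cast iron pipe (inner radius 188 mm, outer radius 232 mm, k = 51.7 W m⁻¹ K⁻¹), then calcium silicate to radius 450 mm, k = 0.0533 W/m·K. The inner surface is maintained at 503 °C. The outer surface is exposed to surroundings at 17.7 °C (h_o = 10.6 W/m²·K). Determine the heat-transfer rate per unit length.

Series thermal resistances, inner to outer:
  R'_cast iron = ln(0.232/0.188)/(2πk) = 0.2103/(2π·51.7) = 6.474×10^-4 m·K/W
  R'_calcium silicate = ln(0.450/0.232)/(2πk) = 0.6625/(2π·0.0533) = 1.978 m·K/W
  R'_conv,out = 1/(2πr h) = 1/(2π·0.450·10.6) = 0.03337 m·K/W
ΣR = 6.474×10^-4 + 1.978 + 0.03337 = 2.012 m·K/W
Q' = ΔT/ΣR = (503 °C − 17.7 °C)/2.012 = 241 W/m

Q' = 241 W/m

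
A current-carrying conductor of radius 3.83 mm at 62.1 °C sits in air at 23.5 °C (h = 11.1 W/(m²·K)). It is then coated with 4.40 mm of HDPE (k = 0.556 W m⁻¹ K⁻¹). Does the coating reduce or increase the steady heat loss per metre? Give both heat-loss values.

Critical radius for a cylinder: r_cr = k/h = 0.0501 m = 5.01 cm.
Outer radius after coating: r₂ = 0.00383 + 0.00440 = 0.00823 m.
Since r₁ < r_cr and r₂ ≤ r_cr, the coating moves toward the maximum at r_cr — heat loss rises.
Bare: R = 1/(2πr₁h) = 3.744 m·K/W; Q = 38.6/3.744 = 10.3 W/m.
Coated: R = R_cond + R_conv = 1.961 m·K/W; Q = 38.6/1.961 = 19.7 W/m.

increases: 10.3 → 19.7 W/m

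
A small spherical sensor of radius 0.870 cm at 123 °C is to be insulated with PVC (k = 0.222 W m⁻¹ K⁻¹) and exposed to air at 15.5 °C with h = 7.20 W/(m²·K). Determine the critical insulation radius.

For a sphere, r_cr = 2k_ins/h = 2·0.222/7.20 = 0.0617 m = 6.17 cm

r_cr = 6.17 cm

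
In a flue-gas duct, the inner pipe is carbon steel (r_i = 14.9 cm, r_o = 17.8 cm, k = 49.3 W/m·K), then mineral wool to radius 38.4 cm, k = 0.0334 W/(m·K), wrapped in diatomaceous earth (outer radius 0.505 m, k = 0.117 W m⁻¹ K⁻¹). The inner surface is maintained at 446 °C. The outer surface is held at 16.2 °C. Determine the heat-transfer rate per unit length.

Treat each layer as a resistance in series:
  R'_carbon steel = ln(0.178/0.149)/(2πk) = 0.1778/(2π·49.3) = 5.741×10^-4 m·K/W
  R'_mineral wool = ln(0.384/0.178)/(2πk) = 0.7689/(2π·0.0334) = 3.664 m·K/W
  R'_diatomaceous earth = ln(0.505/0.384)/(2πk) = 0.2739/(2π·0.117) = 0.3726 m·K/W
ΣR = 5.741×10^-4 + 3.664 + 0.3726 = 4.037 m·K/W
Q' = ΔT/ΣR = (446 °C − 16.2 °C)/4.037 = 106 W/m

Q' = 106 W/m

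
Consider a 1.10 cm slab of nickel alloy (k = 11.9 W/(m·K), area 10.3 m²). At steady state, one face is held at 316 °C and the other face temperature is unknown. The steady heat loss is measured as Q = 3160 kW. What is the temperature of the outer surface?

Series resistances:
  R_nickel alloy = L/(kA) = 0.0110/(11.9·10.3) = 8.974×10^-5 K/W
ΣR = 8.974×10^-5 K/W
ΔT = Q·ΣR = 3.16×10^6 × 8.974×10^-5 = 283.6 K
Heat flows outward, so T_out = T_in − ΔT = 316 − 283.6 = 32.4 °C

T_out = 32.4 °C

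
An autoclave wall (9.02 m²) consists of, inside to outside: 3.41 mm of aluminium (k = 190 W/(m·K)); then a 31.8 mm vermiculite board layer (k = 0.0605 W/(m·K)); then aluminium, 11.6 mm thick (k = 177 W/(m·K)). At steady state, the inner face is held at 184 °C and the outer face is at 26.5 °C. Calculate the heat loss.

Q = 2700 W

Treat each layer as a resistance in series:
  R_aluminium = L/(kA) = 0.00341/(190·9.02) = 1.990×10^-6 K/W
  R_vermiculite board = L/(kA) = 0.0318/(0.0605·9.02) = 0.05827 K/W
  R_aluminium = L/(kA) = 0.0116/(177·9.02) = 7.266×10^-6 K/W
ΣR = 1.990×10^-6 + 0.05827 + 7.266×10^-6 = 0.05828 K/W
Q = ΔT/ΣR = (184 °C − 26.5 °C)/0.05828 = 2700 W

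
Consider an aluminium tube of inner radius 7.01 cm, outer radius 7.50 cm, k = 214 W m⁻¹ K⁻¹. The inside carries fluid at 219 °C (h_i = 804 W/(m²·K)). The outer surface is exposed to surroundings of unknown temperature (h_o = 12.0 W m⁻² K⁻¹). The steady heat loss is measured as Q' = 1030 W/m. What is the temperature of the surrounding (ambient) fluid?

T_out = 33.9 °C

Sum the resistances:
  R'_conv,in = 1/(2πr h) = 1/(2π·0.0701·804) = 0.002824 m·K/W
  R'_aluminium = ln(0.0750/0.0701)/(2πk) = 0.06757/(2π·214) = 5.025×10^-5 m·K/W
  R'_conv,out = 1/(2πr h) = 1/(2π·0.0750·12.0) = 0.1768 m·K/W
ΣR = 0.1797 m·K/W
ΔT = Q'·ΣR = 1030 × 0.1797 = 185.1 K
Heat flows outward, so T_out = T_in − ΔT = 219 − 185.1 = 33.9 °C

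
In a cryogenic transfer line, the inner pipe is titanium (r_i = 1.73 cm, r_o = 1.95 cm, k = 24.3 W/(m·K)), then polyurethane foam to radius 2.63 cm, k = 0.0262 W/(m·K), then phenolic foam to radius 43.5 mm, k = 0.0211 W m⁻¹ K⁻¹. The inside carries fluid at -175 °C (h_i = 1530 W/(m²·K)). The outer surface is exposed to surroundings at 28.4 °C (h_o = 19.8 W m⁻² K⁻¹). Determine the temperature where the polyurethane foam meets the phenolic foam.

Series thermal resistances, inner to outer:
  R'_conv,in = 1/(2πr h) = 1/(2π·0.0173·1530) = 0.006013 m·K/W
  R'_titanium = ln(0.0195/0.0173)/(2πk) = 0.1197/(2π·24.3) = 7.840×10^-4 m·K/W
  R'_polyurethane foam = ln(0.0263/0.0195)/(2πk) = 0.2992/(2π·0.0262) = 1.817 m·K/W
  R'_phenolic foam = ln(0.0435/0.0263)/(2πk) = 0.5032/(2π·0.0211) = 3.796 m·K/W
  R'_conv,out = 1/(2πr h) = 1/(2π·0.0435·19.8) = 0.1848 m·K/W
ΣR = 0.006013 + 7.840×10^-4 + 1.817 + 3.796 + 0.1848 = 5.805 m·K/W
Q' = ΔT/ΣR = (-175 °C − 28.4 °C)/5.805 = -35.04 W/m
From the inner boundary to the polyurethane foam/phenolic foam interface, ΣR_partial = 1.824 m·K/W.
T_interface = T_in − Q'·ΣR_partial = -175 °C − (-35.04)(1.824) = -111 °C

T = -111 °C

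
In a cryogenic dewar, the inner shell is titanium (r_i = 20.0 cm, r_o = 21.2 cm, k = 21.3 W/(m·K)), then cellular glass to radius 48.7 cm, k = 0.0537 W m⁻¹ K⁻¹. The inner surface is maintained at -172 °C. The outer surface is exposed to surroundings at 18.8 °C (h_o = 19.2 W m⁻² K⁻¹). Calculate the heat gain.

Q = 48.1 W

Resistance network (inner→outer):
  R_titanium = (1/0.200 − 1/0.212)/(4πk) = 0.2830/(4π·21.3) = 0.001057 K/W
  R_cellular glass = (1/0.212 − 1/0.487)/(4πk) = 2.664/(4π·0.0537) = 3.947 K/W
  R_conv,out = 1/(4πr²h) = 1/(4π·0.487²·19.2) = 0.01748 K/W
ΣR = 0.001057 + 3.947 + 0.01748 = 3.966 K/W
Q = ΔT/ΣR = (-172 °C − 18.8 °C)/3.966 = -48.1 W
(Negative Q ⇒ heat flows inward; heat gain = 48.1 W.)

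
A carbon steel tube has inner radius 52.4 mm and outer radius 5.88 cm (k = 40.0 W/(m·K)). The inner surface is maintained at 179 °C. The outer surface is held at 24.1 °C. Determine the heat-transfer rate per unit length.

Q' = 2πk·ΔT/ln(r₂/r₁) = 2π × 40.0 × 154.9 / ln(0.0588/0.0524) = 3.38×10^5 W/m

Q' = 3.38×10^5 W/m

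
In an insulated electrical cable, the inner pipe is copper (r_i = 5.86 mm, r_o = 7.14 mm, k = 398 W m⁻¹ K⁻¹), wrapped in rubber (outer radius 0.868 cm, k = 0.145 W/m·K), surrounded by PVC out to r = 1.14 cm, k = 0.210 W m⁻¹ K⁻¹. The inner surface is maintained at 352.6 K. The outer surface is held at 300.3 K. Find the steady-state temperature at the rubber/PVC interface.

Treat each layer as a resistance in series:
  R'_copper = ln(0.00714/0.00586)/(2πk) = 0.1976/(2π·398) = 7.900×10^-5 m·K/W
  R'_rubber = ln(0.00868/0.00714)/(2πk) = 0.1953/(2π·0.145) = 0.2144 m·K/W
  R'_PVC = ln(0.0114/0.00868)/(2πk) = 0.2726/(2π·0.210) = 0.2066 m·K/W
ΣR = 7.900×10^-5 + 0.2144 + 0.2066 = 0.4211 m·K/W
Q' = ΔT/ΣR = (352.6 K − 300.3 K)/0.4211 = 124.2 W/m
From the inner boundary to the rubber/PVC interface, ΣR_partial = 0.2145 m·K/W.
T_interface = T_in − Q'·ΣR_partial = 352.6 K − (124.2)(0.2145) = 326.0 K

T = 326.0 K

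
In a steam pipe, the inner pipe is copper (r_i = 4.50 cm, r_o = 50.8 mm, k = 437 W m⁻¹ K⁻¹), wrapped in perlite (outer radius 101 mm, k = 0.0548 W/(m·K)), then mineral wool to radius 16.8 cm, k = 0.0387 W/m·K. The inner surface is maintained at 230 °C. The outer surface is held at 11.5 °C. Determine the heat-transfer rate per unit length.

Q' = 53.4 W/m

Treat each layer as a resistance in series:
  R'_copper = ln(0.0508/0.0450)/(2πk) = 0.1212/(2π·437) = 4.415×10^-5 m·K/W
  R'_perlite = ln(0.101/0.0508)/(2πk) = 0.6872/(2π·0.0548) = 1.996 m·K/W
  R'_mineral wool = ln(0.168/0.101)/(2πk) = 0.5088/(2π·0.0387) = 2.093 m·K/W
ΣR = 4.415×10^-5 + 1.996 + 2.093 = 4.089 m·K/W
Q' = ΔT/ΣR = (230 °C − 11.5 °C)/4.089 = 53.4 W/m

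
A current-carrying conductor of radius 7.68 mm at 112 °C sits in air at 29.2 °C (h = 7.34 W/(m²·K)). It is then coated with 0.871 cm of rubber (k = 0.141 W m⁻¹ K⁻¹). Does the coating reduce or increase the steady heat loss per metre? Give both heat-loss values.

Critical radius for a cylinder: r_cr = k/h = 0.0192 m = 1.92 cm.
Outer radius after coating: r₂ = 0.00768 + 0.00871 = 0.01639 m.
Since r₁ < r_cr and r₂ ≤ r_cr, the coating moves toward the maximum at r_cr — heat loss rises.
Bare: R = 1/(2πr₁h) = 2.823 m·K/W; Q = 82.8/2.823 = 29.3 W/m.
Coated: R = R_cond + R_conv = 2.179 m·K/W; Q = 82.8/2.179 = 38.0 W/m.

increases: 29.3 → 38.0 W/m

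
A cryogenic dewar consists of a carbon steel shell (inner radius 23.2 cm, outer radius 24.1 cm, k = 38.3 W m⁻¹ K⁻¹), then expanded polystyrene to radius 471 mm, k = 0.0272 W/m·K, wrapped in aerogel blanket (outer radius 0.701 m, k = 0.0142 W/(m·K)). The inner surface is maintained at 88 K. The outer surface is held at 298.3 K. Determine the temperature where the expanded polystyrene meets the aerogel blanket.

Resistance network (inner→outer):
  R_carbon steel = (1/0.232 − 1/0.241)/(4πk) = 0.1610/(4π·38.3) = 3.344×10^-4 K/W
  R_expanded polystyrene = (1/0.241 − 1/0.471)/(4πk) = 2.026/(4π·0.0272) = 5.928 K/W
  R_aerogel blanket = (1/0.471 − 1/0.701)/(4πk) = 0.6966/(4π·0.0142) = 3.904 K/W
ΣR = 3.344×10^-4 + 5.928 + 3.904 = 9.832 K/W
Q = ΔT/ΣR = (88 K − 298.3 K)/9.832 = -21.39 W
From the inner boundary to the expanded polystyrene/aerogel blanket interface, ΣR_partial = 5.928 K/W.
T_interface = T_in − Q·ΣR_partial = 88 K − (-21.39)(5.928) = 214.8 K

T = 214.8 K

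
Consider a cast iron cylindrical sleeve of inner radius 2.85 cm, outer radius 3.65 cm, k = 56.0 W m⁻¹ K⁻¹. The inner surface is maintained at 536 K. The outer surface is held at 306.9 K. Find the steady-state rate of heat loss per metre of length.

Q' = 2πk·ΔT/ln(r₂/r₁) = 2π × 56.0 × 229.1 / ln(0.0365/0.0285) = 3.26×10^5 W/m

Q' = 326 kW/m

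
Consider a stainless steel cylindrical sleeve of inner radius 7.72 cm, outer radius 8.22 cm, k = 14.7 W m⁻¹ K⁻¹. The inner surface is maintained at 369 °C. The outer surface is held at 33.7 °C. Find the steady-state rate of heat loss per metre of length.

Q' = 4.93×10^5 W/m

Q' = 2πk·ΔT/ln(r₂/r₁) = 2π × 14.7 × 335.3 / ln(0.0822/0.0772) = 4.93×10^5 W/m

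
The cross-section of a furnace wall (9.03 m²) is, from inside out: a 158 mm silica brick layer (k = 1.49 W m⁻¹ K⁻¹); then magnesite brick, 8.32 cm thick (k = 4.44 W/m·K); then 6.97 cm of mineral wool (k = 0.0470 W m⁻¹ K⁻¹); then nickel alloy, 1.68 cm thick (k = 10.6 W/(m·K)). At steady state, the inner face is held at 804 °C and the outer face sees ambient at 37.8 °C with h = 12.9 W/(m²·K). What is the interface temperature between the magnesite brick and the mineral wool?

Treat each layer as a resistance in series:
  R_silica brick = L/(kA) = 0.158/(1.49·9.03) = 0.01174 K/W
  R_magnesite brick = L/(kA) = 0.0832/(4.44·9.03) = 0.002075 K/W
  R_mineral wool = L/(kA) = 0.0697/(0.0470·9.03) = 0.1642 K/W
  R_nickel alloy = L/(kA) = 0.0168/(10.6·9.03) = 1.755×10^-4 K/W
  R_conv,out = 1/(hA) = 1/(12.9·9.03) = 0.008585 K/W
ΣR = 0.01174 + 0.002075 + 0.1642 + 1.755×10^-4 + 0.008585 = 0.1868 K/W
Q = ΔT/ΣR = (804 °C − 37.8 °C)/0.1868 = 4102 W
From the inner boundary to the magnesite brick/mineral wool interface, ΣR_partial = 0.01382 K/W.
T_interface = T_in − Q·ΣR_partial = 804 °C − (4102)(0.01382) = 747 °C

T = 747 °C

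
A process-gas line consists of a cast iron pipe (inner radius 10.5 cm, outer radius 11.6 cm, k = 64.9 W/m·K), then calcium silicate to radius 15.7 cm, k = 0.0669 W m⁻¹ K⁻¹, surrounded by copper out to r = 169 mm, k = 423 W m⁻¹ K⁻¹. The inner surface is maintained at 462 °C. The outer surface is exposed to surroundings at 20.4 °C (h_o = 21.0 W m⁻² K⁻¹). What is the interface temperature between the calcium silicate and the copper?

T = 46.3 °C

Treat each layer as a resistance in series:
  R'_cast iron = ln(0.116/0.105)/(2πk) = 0.09963/(2π·64.9) = 2.443×10^-4 m·K/W
  R'_calcium silicate = ln(0.157/0.116)/(2πk) = 0.3027/(2π·0.0669) = 0.7200 m·K/W
  R'_copper = ln(0.169/0.157)/(2πk) = 0.07365/(2π·423) = 2.771×10^-5 m·K/W
  R'_conv,out = 1/(2πr h) = 1/(2π·0.169·21.0) = 0.04485 m·K/W
ΣR = 2.443×10^-4 + 0.7200 + 2.771×10^-5 + 0.04485 = 0.7651 m·K/W
Q' = ΔT/ΣR = (462 °C − 20.4 °C)/0.7651 = 577.2 W/m
From the inner boundary to the calcium silicate/copper interface, ΣR_partial = 0.7202 m·K/W.
T_interface = T_in − Q'·ΣR_partial = 462 °C − (577.2)(0.7202) = 46.3 °C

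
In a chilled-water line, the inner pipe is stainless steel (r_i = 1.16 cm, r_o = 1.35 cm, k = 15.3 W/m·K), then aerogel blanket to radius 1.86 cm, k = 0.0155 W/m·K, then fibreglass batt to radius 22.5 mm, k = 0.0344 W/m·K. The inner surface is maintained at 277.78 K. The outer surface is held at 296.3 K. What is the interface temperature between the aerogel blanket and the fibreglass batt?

T = 292.4 K

Treat each layer as a resistance in series:
  R'_stainless steel = ln(0.0135/0.0116)/(2πk) = 0.1517/(2π·15.3) = 0.001578 m·K/W
  R'_aerogel blanket = ln(0.0186/0.0135)/(2πk) = 0.3205/(2π·0.0155) = 3.291 m·K/W
  R'_fibreglass batt = ln(0.0225/0.0186)/(2πk) = 0.1904/(2π·0.0344) = 0.8807 m·K/W
ΣR = 0.001578 + 3.291 + 0.8807 = 4.173 m·K/W
Q' = ΔT/ΣR = (277.78 K − 296.3 K)/4.173 = -4.438 W/m
From the inner boundary to the aerogel blanket/fibreglass batt interface, ΣR_partial = 3.293 m·K/W.
T_interface = T_in − Q'·ΣR_partial = 277.78 K − (-4.438)(3.293) = 292.4 K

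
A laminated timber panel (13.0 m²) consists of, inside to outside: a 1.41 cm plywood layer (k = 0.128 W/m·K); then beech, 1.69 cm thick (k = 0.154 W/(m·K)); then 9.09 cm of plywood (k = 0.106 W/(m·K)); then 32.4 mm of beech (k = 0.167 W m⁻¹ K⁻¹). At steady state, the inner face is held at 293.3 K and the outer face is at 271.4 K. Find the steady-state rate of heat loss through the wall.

Treat each layer as a resistance in series:
  R_plywood = L/(kA) = 0.0141/(0.128·13.0) = 0.008474 K/W
  R_beech = L/(kA) = 0.0169/(0.154·13.0) = 0.008442 K/W
  R_plywood = L/(kA) = 0.0909/(0.106·13.0) = 0.06597 K/W
  R_beech = L/(kA) = 0.0324/(0.167·13.0) = 0.01492 K/W
ΣR = 0.008474 + 0.008442 + 0.06597 + 0.01492 = 0.09781 K/W
Q = ΔT/ΣR = (293.3 K − 271.4 K)/0.09781 = 224 W

Q = 224 W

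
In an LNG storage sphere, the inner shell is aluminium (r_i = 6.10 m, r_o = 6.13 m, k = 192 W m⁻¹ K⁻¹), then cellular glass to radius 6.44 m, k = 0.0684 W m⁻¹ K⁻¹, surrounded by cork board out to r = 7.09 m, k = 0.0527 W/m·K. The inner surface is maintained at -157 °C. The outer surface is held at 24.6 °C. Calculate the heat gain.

Resistance network (inner→outer):
  R_aluminium = (1/6.10 − 1/6.13)/(4πk) = 8.023×10^-4/(4π·192) = 3.325×10^-7 K/W
  R_cellular glass = (1/6.13 − 1/6.44)/(4πk) = 0.007853/(4π·0.0684) = 0.009136 K/W
  R_cork board = (1/6.44 − 1/7.09)/(4πk) = 0.01424/(4π·0.0527) = 0.02150 K/W
ΣR = 3.325×10^-7 + 0.009136 + 0.02150 = 0.03064 K/W
Q = ΔT/ΣR = (-157 °C − 24.6 °C)/0.03064 = -5930 W
(Negative Q ⇒ heat flows inward; heat gain = 5930 W.)

Q = 5930 W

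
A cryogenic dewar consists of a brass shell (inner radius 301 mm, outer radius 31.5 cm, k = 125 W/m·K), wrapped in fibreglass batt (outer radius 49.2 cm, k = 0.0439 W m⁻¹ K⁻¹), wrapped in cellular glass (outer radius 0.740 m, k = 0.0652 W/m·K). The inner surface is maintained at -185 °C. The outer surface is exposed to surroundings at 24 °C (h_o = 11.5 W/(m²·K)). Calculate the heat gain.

Q = 71.7 W

Treat each layer as a resistance in series:
  R_brass = (1/0.301 − 1/0.315)/(4πk) = 0.1477/(4π·125) = 9.400×10^-5 K/W
  R_fibreglass batt = (1/0.315 − 1/0.492)/(4πk) = 1.142/(4π·0.0439) = 2.070 K/W
  R_cellular glass = (1/0.492 − 1/0.740)/(4πk) = 0.6812/(4π·0.0652) = 0.8314 K/W
  R_conv,out = 1/(4πr²h) = 1/(4π·0.740²·11.5) = 0.01264 K/W
ΣR = 9.400×10^-5 + 2.070 + 0.8314 + 0.01264 = 2.914 K/W
Q = ΔT/ΣR = (-185 °C − 24 °C)/2.914 = -71.7 W
(Negative Q ⇒ heat flows inward; heat gain = 71.7 W.)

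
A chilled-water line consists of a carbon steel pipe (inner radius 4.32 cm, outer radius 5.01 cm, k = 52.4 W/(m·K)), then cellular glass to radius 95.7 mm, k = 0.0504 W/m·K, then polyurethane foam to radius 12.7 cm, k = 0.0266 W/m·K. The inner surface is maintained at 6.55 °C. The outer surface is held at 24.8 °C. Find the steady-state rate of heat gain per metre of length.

Resistance network (inner→outer):
  R'_carbon steel = ln(0.0501/0.0432)/(2πk) = 0.1482/(2π·52.4) = 4.501×10^-4 m·K/W
  R'_cellular glass = ln(0.0957/0.0501)/(2πk) = 0.6472/(2π·0.0504) = 2.044 m·K/W
  R'_polyurethane foam = ln(0.127/0.0957)/(2πk) = 0.2830/(2π·0.0266) = 1.693 m·K/W
ΣR = 4.501×10^-4 + 2.044 + 1.693 = 3.737 m·K/W
Q' = ΔT/ΣR = (6.55 °C − 24.8 °C)/3.737 = -4.88 W/m
(Negative Q' ⇒ heat flows inward; heat gain = 4.88 W/m.)

Q' = 4.88 W/m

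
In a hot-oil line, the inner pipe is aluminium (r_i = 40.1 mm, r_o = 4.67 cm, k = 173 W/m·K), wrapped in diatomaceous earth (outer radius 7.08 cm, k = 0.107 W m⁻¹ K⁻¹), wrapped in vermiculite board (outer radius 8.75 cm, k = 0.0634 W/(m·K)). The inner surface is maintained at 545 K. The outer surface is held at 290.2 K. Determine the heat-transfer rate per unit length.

Series thermal resistances, inner to outer:
  R'_aluminium = ln(0.0467/0.0401)/(2πk) = 0.1524/(2π·173) = 1.402×10^-4 m·K/W
  R'_diatomaceous earth = ln(0.0708/0.0467)/(2πk) = 0.4161/(2π·0.107) = 0.6189 m·K/W
  R'_vermiculite board = ln(0.0875/0.0708)/(2πk) = 0.2118/(2π·0.0634) = 0.5316 m·K/W
ΣR = 1.402×10^-4 + 0.6189 + 0.5316 = 1.151 m·K/W
Q' = ΔT/ΣR = (545 K − 290.2 K)/1.151 = 221 W/m

Q' = 221 W/m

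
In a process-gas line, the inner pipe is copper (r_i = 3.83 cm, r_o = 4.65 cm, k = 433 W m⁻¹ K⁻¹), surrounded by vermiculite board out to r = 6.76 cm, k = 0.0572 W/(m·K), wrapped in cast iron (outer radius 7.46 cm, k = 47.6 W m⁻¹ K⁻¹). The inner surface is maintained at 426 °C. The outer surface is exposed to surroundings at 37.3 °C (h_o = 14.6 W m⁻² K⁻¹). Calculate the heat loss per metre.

Q' = 327 W/m

Series thermal resistances, inner to outer:
  R'_copper = ln(0.0465/0.0383)/(2πk) = 0.1940/(2π·433) = 7.131×10^-5 m·K/W
  R'_vermiculite board = ln(0.0676/0.0465)/(2πk) = 0.3742/(2π·0.0572) = 1.041 m·K/W
  R'_cast iron = ln(0.0746/0.0676)/(2πk) = 0.09853/(2π·47.6) = 3.295×10^-4 m·K/W
  R'_conv,out = 1/(2πr h) = 1/(2π·0.0746·14.6) = 0.1461 m·K/W
ΣR = 7.131×10^-5 + 1.041 + 3.295×10^-4 + 0.1461 = 1.188 m·K/W
Q' = ΔT/ΣR = (426 °C − 37.3 °C)/1.188 = 327 W/m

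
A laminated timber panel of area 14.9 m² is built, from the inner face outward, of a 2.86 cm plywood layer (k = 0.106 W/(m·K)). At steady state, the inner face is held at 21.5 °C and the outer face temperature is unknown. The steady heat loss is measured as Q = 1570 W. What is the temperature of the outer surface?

Series resistances:
  R_plywood = L/(kA) = 0.0286/(0.106·14.9) = 0.01811 K/W
ΣR = 0.01811 K/W
ΔT = Q·ΣR = 1570 × 0.01811 = 28.43 K
Heat flows outward, so T_out = T_in − ΔT = 21.5 − 28.43 = -6.93 °C

T_out = -6.93 °C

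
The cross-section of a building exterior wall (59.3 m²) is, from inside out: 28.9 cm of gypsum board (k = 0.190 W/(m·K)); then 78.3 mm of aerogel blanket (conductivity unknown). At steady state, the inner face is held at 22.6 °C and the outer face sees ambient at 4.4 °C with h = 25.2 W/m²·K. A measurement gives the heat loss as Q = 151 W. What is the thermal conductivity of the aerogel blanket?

ΣR = ΔT/Q = |22.6 − 4.4|/151 = 0.1205 K/W
Known resistances:
  R_gypsum board = L/(kA) = 0.289/(0.190·59.3) = 0.02565 K/W
  R_conv,out = 1/(hA) = 1/(25.2·59.3) = 6.692×10^-4 K/W
R_aerogel blanket = ΣR − ΣR_known = 0.1205 − 0.02632 = 0.09418 K/W
L/(kA) = 0.09418 ⇒ k = 0.0783/(0.09418·59.3) = 0.0140 W/m·K

k = 0.0140 W/m·K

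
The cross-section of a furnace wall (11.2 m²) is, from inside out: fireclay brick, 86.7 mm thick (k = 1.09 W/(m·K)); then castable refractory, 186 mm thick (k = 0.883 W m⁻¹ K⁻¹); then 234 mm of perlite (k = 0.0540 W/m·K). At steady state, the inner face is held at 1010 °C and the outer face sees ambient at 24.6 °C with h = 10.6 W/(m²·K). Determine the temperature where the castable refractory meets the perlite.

T = 949 °C

Resistance network (inner→outer):
  R_fireclay brick = L/(kA) = 0.0867/(1.09·11.2) = 0.007102 K/W
  R_castable refractory = L/(kA) = 0.186/(0.883·11.2) = 0.01881 K/W
  R_perlite = L/(kA) = 0.234/(0.0540·11.2) = 0.3869 K/W
  R_conv,out = 1/(hA) = 1/(10.6·11.2) = 0.008423 K/W
ΣR = 0.007102 + 0.01881 + 0.3869 + 0.008423 = 0.4212 K/W
Q = ΔT/ΣR = (1010 °C − 24.6 °C)/0.4212 = 2340 W
From the inner boundary to the castable refractory/perlite interface, ΣR_partial = 0.02591 K/W.
T_interface = T_in − Q·ΣR_partial = 1010 °C − (2340)(0.02591) = 949 °C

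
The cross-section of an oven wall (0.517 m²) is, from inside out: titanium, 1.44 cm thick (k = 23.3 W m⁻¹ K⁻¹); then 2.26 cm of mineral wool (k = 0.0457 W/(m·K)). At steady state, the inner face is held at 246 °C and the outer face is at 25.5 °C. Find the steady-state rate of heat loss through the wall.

Series thermal resistances, inner to outer:
  R_titanium = L/(kA) = 0.0144/(23.3·0.517) = 0.001195 K/W
  R_mineral wool = L/(kA) = 0.0226/(0.0457·0.517) = 0.9565 K/W
ΣR = 0.001195 + 0.9565 = 0.9577 K/W
Q = ΔT/ΣR = (246 °C − 25.5 °C)/0.9577 = 230 W

Q = 230 W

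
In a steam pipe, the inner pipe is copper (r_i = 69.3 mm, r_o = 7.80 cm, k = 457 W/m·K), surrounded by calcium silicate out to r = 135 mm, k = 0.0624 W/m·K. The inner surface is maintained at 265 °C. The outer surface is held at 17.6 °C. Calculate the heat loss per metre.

Treat each layer as a resistance in series:
  R'_copper = ln(0.0780/0.0693)/(2πk) = 0.1183/(2π·457) = 4.119×10^-5 m·K/W
  R'_calcium silicate = ln(0.135/0.0780)/(2πk) = 0.5486/(2π·0.0624) = 1.399 m·K/W
ΣR = 4.119×10^-5 + 1.399 = 1.399 m·K/W
Q' = ΔT/ΣR = (265 °C − 17.6 °C)/1.399 = 177 W/m

Q' = 177 W/m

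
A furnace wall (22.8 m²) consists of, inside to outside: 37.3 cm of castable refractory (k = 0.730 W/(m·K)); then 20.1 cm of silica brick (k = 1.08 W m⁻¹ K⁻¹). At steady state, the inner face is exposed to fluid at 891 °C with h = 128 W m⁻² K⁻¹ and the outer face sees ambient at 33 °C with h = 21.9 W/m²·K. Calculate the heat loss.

Series thermal resistances, inner to outer:
  R_conv,in = 1/(hA) = 1/(128·22.8) = 3.427×10^-4 K/W
  R_castable refractory = L/(kA) = 0.373/(0.730·22.8) = 0.02241 K/W
  R_silica brick = L/(kA) = 0.201/(1.08·22.8) = 0.008163 K/W
  R_conv,out = 1/(hA) = 1/(21.9·22.8) = 0.002003 K/W
ΣR = 3.427×10^-4 + 0.02241 + 0.008163 + 0.002003 = 0.03292 K/W
Q = ΔT/ΣR = (891 °C − 33 °C)/0.03292 = 26100 W

Q = 26.1 kW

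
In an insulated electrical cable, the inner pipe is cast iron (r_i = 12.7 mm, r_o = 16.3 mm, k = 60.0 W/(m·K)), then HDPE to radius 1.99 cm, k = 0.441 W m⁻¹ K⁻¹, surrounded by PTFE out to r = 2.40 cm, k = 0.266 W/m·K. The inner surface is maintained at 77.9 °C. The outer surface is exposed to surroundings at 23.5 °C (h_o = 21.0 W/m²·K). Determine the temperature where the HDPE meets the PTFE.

T = 70.0 °C

Treat each layer as a resistance in series:
  R'_cast iron = ln(0.0163/0.0127)/(2πk) = 0.2496/(2π·60.0) = 6.620×10^-4 m·K/W
  R'_HDPE = ln(0.0199/0.0163)/(2πk) = 0.1996/(2π·0.441) = 0.07202 m·K/W
  R'_PTFE = ln(0.0240/0.0199)/(2πk) = 0.1873/(2π·0.266) = 0.1121 m·K/W
  R'_conv,out = 1/(2πr h) = 1/(2π·0.0240·21.0) = 0.3158 m·K/W
ΣR = 6.620×10^-4 + 0.07202 + 0.1121 + 0.3158 = 0.5006 m·K/W
Q' = ΔT/ΣR = (77.9 °C − 23.5 °C)/0.5006 = 108.7 W/m
From the inner boundary to the HDPE/PTFE interface, ΣR_partial = 0.07268 m·K/W.
T_interface = T_in − Q'·ΣR_partial = 77.9 °C − (108.7)(0.07268) = 70.0 °C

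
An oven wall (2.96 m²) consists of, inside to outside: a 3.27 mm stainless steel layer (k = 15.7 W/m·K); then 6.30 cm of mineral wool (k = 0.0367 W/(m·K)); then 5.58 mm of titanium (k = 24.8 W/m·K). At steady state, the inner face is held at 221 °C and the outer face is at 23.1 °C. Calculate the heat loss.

Q = 341 W

Treat each layer as a resistance in series:
  R_stainless steel = L/(kA) = 0.00327/(15.7·2.96) = 7.036×10^-5 K/W
  R_mineral wool = L/(kA) = 0.0630/(0.0367·2.96) = 0.5799 K/W
  R_titanium = L/(kA) = 0.00558/(24.8·2.96) = 7.601×10^-5 K/W
ΣR = 7.036×10^-5 + 0.5799 + 7.601×10^-5 = 0.5800 K/W
Q = ΔT/ΣR = (221 °C − 23.1 °C)/0.5800 = 341 W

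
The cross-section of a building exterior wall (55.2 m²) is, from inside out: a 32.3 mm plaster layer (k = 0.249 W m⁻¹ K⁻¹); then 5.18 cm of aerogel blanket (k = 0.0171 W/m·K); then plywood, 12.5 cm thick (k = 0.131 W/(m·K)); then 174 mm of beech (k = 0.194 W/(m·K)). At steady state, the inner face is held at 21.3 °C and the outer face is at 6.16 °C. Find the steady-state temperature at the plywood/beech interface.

T = 8.87 °C

Treat each layer as a resistance in series:
  R_plaster = L/(kA) = 0.0323/(0.249·55.2) = 0.002350 K/W
  R_aerogel blanket = L/(kA) = 0.0518/(0.0171·55.2) = 0.05488 K/W
  R_plywood = L/(kA) = 0.125/(0.131·55.2) = 0.01729 K/W
  R_beech = L/(kA) = 0.174/(0.194·55.2) = 0.01625 K/W
ΣR = 0.002350 + 0.05488 + 0.01729 + 0.01625 = 0.09077 K/W
Q = ΔT/ΣR = (21.3 °C − 6.16 °C)/0.09077 = 166.8 W
From the inner boundary to the plywood/beech interface, ΣR_partial = 0.07452 K/W.
T_interface = T_in − Q·ΣR_partial = 21.3 °C − (166.8)(0.07452) = 8.87 °C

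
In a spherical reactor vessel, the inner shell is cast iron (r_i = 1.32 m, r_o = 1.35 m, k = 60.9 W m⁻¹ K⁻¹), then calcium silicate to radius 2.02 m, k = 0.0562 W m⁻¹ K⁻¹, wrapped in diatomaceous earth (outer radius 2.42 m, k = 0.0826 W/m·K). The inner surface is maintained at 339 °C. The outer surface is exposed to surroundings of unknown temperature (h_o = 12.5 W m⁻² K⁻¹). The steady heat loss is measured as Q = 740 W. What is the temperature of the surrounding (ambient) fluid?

Sum the resistances:
  R_cast iron = (1/1.32 − 1/1.35)/(4πk) = 0.01684/(4π·60.9) = 2.200×10^-5 K/W
  R_calcium silicate = (1/1.35 − 1/2.02)/(4πk) = 0.2457/(4π·0.0562) = 0.3479 K/W
  R_diatomaceous earth = (1/2.02 − 1/2.42)/(4πk) = 0.08183/(4π·0.0826) = 0.07883 K/W
  R_conv,out = 1/(4πr²h) = 1/(4π·2.42²·12.5) = 0.001087 K/W
ΣR = 0.4278 K/W
ΔT = Q·ΣR = 740 × 0.4278 = 316.6 K
Heat flows outward, so T_out = T_in − ΔT = 339 − 316.6 = 22.4 °C

T_out = 22.4 °C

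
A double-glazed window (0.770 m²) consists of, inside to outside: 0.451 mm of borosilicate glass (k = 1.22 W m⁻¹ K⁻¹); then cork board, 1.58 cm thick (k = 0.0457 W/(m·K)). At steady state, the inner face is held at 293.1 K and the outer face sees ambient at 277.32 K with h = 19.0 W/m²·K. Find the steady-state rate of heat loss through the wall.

Q = 30.5 W

Resistance network (inner→outer):
  R_borosilicate glass = L/(kA) = 4.51×10^-4/(1.22·0.770) = 4.801×10^-4 K/W
  R_cork board = L/(kA) = 0.0158/(0.0457·0.770) = 0.4490 K/W
  R_conv,out = 1/(hA) = 1/(19.0·0.770) = 0.06835 K/W
ΣR = 4.801×10^-4 + 0.4490 + 0.06835 = 0.5178 K/W
Q = ΔT/ΣR = (293.1 K − 277.32 K)/0.5178 = 30.5 W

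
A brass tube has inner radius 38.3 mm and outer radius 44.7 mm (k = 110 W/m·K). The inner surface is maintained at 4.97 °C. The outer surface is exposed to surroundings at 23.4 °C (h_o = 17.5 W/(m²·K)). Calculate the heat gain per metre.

Treat each layer as a resistance in series:
  R'_brass = ln(0.0447/0.0383)/(2πk) = 0.1545/(2π·110) = 2.236×10^-4 m·K/W
  R'_conv,out = 1/(2πr h) = 1/(2π·0.0447·17.5) = 0.2035 m·K/W
ΣR = 2.236×10^-4 + 0.2035 = 0.2037 m·K/W
Q' = ΔT/ΣR = (4.97 °C − 23.4 °C)/0.2037 = -90.5 W/m
(Negative Q' ⇒ heat flows inward; heat gain = 90.5 W/m.)

Q' = 90.5 W/m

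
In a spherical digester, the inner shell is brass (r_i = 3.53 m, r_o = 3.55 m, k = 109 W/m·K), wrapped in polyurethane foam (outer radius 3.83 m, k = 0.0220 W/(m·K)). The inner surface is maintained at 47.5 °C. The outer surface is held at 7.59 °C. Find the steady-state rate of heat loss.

Q = 536 W

Treat each layer as a resistance in series:
  R_brass = (1/3.53 − 1/3.55)/(4πk) = 0.001596/(4π·109) = 1.165×10^-6 K/W
  R_polyurethane foam = (1/3.55 − 1/3.83)/(4πk) = 0.02059/(4π·0.0220) = 0.07449 K/W
ΣR = 1.165×10^-6 + 0.07449 = 0.07449 K/W
Q = ΔT/ΣR = (47.5 °C − 7.59 °C)/0.07449 = 536 W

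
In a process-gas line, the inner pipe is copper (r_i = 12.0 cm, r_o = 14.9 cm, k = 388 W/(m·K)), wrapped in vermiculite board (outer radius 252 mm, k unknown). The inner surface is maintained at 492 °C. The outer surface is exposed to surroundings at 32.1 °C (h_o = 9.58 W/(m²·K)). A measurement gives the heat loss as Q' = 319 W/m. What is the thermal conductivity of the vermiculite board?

k = 0.0608 W/m·K

ΣR = ΔT/Q' = |492 − 32.1|/319 = 1.442 m·K/W
Known resistances:
  R'_copper = ln(0.149/0.120)/(2πk) = 0.2165/(2π·388) = 8.879×10^-5 m·K/W
  R'_conv,out = 1/(2πr h) = 1/(2π·0.252·9.58) = 0.06593 m·K/W
R_vermiculite board = ΣR − ΣR_known = 1.442 − 0.06602 = 1.376 m·K/W
ln(r₂/r₁)/(2πk) = 1.376 ⇒ k = 0.5255/(2π·1.376) = 0.0608 W/m·K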